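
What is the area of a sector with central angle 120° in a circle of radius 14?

The full circle has area πr² = π(14)² = 196*pi.
The sector covers 120° out of 360°, a fraction of 1/3.
Sector area = 196*pi × 1/3 = 196*pi/3.

196*pi/3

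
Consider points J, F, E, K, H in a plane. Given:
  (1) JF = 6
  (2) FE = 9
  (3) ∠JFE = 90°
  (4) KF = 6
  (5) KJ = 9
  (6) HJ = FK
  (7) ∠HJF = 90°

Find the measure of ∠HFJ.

From the given relations: HJ = FK = 6.
Step 1: By the law of cosines on triangle FJH: FH² = 6² + 6² − 2·6·6·cos(90°) = 72, so FH = 6·√2.
Step 2: By the inverse law of cosines on triangle HFJ: cos(∠HFJ) = ((6·√2)² + 6² − 6²) / (2·6·√2·6) = 72/101.82 = 0.7071, so ∠HFJ = 45°.

Therefore, the measure of angle ∠HFJ = 45°.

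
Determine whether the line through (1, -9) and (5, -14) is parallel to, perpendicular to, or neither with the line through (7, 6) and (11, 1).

Slope of line 1: m1 = (-14 - -9)/(5 - 1) = -5/4 = -5/4
Slope of line 2: m2 = (1 - 6)/(11 - 7) = -5/4 = -5/4
m1 = m2, so the lines are parallel.

Parallel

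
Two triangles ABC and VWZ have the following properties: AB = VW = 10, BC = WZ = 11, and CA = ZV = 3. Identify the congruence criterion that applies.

The given information provides:
AB = VW = 10, BC = WZ = 11, and CA = ZV = 3
This matches the SSS congruence theorem.
All three pairs of corresponding sides are equal (Side-Side-Side).

SSS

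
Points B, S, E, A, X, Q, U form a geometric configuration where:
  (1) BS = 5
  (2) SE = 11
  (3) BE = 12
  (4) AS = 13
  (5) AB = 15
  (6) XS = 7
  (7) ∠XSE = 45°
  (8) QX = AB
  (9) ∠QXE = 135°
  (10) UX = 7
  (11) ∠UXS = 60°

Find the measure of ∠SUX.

Step 1: By the law of cosines on triangle UXS: US² = 7² + 7² − 2·7·7·cos(60°) = 49, so US = 7.
Step 2: By the inverse law of cosines on triangle SUX: cos(∠SUX) = (7² + 7² − 7²) / (2·7·7) = 49/98 = 0.5, so ∠SUX = 60°.

Therefore, the measure of angle ∠SUX = 60°.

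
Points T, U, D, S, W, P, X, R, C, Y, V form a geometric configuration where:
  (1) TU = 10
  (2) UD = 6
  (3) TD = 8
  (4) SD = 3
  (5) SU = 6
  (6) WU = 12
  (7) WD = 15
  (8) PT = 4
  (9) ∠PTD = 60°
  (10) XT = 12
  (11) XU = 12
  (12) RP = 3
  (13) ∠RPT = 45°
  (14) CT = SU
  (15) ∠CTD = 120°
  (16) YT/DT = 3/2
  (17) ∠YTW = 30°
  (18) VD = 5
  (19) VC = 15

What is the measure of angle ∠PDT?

Step 1: By the law of cosines on triangle DTP: DP² = 8² + 4² − 2·8·4·cos(60°) = 48, so DP = 4·√3.
Step 2: By the inverse law of cosines on triangle PDT: cos(∠PDT) = ((4·√3)² + 8² − 4²) / (2·4·√3·8) = 96/110.85 = 0.866, so ∠PDT = 30°.

Therefore, the measure of angle ∠PDT = 30°.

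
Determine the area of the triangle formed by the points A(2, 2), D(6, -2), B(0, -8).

Shoelace: Area = (1/2)|2(-2--8) + 6(-8-2) + 0(2--2)| = (1/2)(48) = 24

24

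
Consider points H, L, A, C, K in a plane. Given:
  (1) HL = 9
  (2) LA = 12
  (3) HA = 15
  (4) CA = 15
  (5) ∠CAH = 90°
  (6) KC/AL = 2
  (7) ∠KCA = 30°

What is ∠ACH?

Step 1: By the law of cosines on triangle CAH: CH² = 15² + 15² − 2·15·15·cos(90°) = 450, so CH = 15·√2.
Step 2: By the inverse law of cosines on triangle ACH: cos(∠ACH) = (15² + (15·√2)² − 15²) / (2·15·15·√2) = 450/636.4 = 0.7071, so ∠ACH = 45°.

Therefore, the measure of angle ∠ACH = 45°.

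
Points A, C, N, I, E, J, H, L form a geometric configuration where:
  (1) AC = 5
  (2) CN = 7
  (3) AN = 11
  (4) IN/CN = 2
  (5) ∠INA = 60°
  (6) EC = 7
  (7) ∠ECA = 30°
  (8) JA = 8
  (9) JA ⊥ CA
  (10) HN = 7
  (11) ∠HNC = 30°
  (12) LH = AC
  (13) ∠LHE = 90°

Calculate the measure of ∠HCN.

Step 1: By the law of cosines on triangle CNH: CH² = 7² + 7² − 2·7·7·cos(30°) = 13.13, so CH ≈ 3.62.
Step 2: By the inverse law of cosines on triangle HCN: cos(∠HCN) = (3.62² + 7² − 7²) / (2·3.62·7) = 13.13/50.73 = 0.2588, so ∠HCN = 75°.

Therefore, the measure of angle ∠HCN = 75°.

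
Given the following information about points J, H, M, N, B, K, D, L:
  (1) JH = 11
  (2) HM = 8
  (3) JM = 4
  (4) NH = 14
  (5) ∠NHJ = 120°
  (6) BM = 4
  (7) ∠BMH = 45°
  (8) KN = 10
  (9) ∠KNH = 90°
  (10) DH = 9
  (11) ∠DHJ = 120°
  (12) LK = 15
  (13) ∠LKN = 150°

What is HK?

Step 1: By the law of cosines on triangle HNK: HK² = 14² + 10² − 2·14·10·cos(90°) = 296, so HK = 2·√74.

Therefore, the length of HK = 2·√74.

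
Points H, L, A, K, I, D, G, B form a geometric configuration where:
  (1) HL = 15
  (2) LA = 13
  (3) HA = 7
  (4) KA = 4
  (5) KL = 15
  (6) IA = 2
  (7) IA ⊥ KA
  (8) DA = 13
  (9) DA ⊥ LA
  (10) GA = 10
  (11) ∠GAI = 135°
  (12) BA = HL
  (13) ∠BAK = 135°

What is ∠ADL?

Step 1: By the law of cosines on triangle DAL: DL² = 13² + 13² − 2·13·13·cos(90°) = 338, so DL = 13·√2.
Step 2: By the inverse law of cosines on triangle ADL: cos(∠ADL) = (13² + (13·√2)² − 13²) / (2·13·13·√2) = 338/478 = 0.7071, so ∠ADL = 45°.

Therefore, the measure of angle ∠ADL = 45°.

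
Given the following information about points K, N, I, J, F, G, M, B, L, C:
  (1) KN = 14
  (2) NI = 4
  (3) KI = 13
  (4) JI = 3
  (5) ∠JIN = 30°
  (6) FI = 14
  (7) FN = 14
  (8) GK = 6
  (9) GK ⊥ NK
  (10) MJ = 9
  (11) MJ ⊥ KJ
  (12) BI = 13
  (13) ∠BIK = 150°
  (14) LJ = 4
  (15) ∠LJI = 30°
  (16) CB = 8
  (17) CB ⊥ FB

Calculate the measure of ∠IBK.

Step 1: By the law of cosines on triangle BIK: BK² = 13² + 13² − 2·13·13·cos(150°) = 630.72, so BK ≈ 25.11.
Step 2: By the inverse law of cosines on triangle IBK: cos(∠IBK) = (13² + 25.11² − 13²) / (2·13·25.11) = 630.72/652.97 = 0.9659, so ∠IBK = 15°.

Therefore, the measure of angle ∠IBK = 15°.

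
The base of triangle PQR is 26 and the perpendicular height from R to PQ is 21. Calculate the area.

Area = (1/2) * base * height
Area = (1/2) * 26 * 21
Area = 273

273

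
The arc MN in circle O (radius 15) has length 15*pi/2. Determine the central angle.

The full circumference is 2πr = 30*pi.
The arc is 15*pi/2 / 30*pi = 1/4 of the full circle.
So the central angle = 1/4 × 360° = 90°.

90°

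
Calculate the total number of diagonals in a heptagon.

The number of diagonals in an n-gon is n(n - 3)/2.
For n = 7: 7(7 - 3)/2 = 7 × 4 / 2 = 14.

14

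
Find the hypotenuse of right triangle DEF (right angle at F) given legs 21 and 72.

DE = sqrt(21^2 + 72^2) = sqrt(5625) = 75

75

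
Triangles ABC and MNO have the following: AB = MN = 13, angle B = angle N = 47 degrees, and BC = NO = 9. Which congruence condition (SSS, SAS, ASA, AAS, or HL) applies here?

The given information provides:
AB = MN = 13, angle B = angle N = 47 degrees, and BC = NO = 9
This matches the SAS congruence theorem.
Two pairs of corresponding sides and the included angle are equal (Side-Angle-Side).

SAS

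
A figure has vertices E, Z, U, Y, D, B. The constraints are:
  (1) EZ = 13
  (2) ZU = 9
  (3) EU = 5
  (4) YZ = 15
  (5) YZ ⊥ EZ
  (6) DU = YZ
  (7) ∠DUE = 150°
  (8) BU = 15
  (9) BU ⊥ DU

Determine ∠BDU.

From the given relations: DU = YZ = 15.
Step 1: By the law of cosines on triangle DUB: DB² = 15² + 15² − 2·15·15·cos(90°) = 450, so DB = 15·√2.
Step 2: By the inverse law of cosines on triangle BDU: cos(∠BDU) = ((15·√2)² + 15² − 15²) / (2·15·√2·15) = 450/636.4 = 0.7071, so ∠BDU = 45°.

Therefore, the measure of angle ∠BDU = 45°.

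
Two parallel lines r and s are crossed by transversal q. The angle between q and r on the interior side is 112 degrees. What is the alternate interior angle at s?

Alternate interior angles formed by parallel lines and a transversal are equal.
The given angle is 112 degrees.
The alternate interior angle = 112 degrees.

112 degrees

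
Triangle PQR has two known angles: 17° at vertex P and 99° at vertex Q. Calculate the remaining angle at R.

The interior angles sum to 180°: angle R = 180 - 17 - 99 = 64°.
The triangle is obtuse (angles 17°, 99°, 64°).

64 degrees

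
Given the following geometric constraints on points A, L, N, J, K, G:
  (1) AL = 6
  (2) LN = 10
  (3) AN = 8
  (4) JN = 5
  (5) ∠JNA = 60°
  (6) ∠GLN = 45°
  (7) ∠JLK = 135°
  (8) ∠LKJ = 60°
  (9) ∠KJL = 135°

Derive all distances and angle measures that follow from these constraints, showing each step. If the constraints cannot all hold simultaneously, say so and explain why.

These constraints are not satisfiable: (7), (8) and (9) are the three interior angles of triangle JLK, which must sum to 180°, but 135° + 60° + 135° = 330°. No planar figure meets all of them, so nothing further can be derived.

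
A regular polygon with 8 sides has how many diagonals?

Total line segments between 8 vertices = C(8,2) = 28.
Subtract the 8 sides: 28 - 8 = 20 diagonals.

20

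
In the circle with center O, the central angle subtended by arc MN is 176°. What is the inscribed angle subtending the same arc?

Inscribed angle = 176° / 2 = 88° (inscribed angle theorem).

88°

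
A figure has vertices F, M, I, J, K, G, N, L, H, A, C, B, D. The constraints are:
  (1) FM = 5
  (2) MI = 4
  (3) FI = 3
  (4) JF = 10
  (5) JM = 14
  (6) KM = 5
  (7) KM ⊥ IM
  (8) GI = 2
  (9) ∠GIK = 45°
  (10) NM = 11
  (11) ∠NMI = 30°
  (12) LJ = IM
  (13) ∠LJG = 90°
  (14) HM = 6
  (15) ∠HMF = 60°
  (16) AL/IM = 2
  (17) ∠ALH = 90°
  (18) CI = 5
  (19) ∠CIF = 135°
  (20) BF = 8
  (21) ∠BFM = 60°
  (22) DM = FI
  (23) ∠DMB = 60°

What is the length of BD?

From the given relations: DM = FI = 3.
Step 1: By the law of cosines on triangle BFM: BM² = 8² + 5² − 2·8·5·cos(60°) = 49, so BM = 7.
Step 2: By the law of cosines on triangle BMD: BD² = 7² + 3² − 2·7·3·cos(60°) = 37, so BD = √37.

Therefore, the length of BD = √37.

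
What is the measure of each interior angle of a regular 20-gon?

Each interior angle of a regular n-gon is (n - 2) * 180 / n.
For n = 20: (20 - 2) * 180 / 20 = 3240/20 = 162 degrees.

162 degrees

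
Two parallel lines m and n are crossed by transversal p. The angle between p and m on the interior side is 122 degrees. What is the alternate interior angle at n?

Alternate interior angles formed by parallel lines and a transversal are equal.
The given angle is 122 degrees.
The alternate interior angle = 122 degrees.

122 degrees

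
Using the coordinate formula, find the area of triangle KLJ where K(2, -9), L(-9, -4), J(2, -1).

The Shoelace formula computes the area from vertex coordinates by summing cross products.
For vertices (2,-9), (-9,-4), (2,-1):
Signed sum = 2*-4 - -9*-9 + -9*-1 - 2*-4 + 2*-9 - 2*-1
= -89 + 17 + -16 = -88
Area = (1/2)|-88| = 44.

44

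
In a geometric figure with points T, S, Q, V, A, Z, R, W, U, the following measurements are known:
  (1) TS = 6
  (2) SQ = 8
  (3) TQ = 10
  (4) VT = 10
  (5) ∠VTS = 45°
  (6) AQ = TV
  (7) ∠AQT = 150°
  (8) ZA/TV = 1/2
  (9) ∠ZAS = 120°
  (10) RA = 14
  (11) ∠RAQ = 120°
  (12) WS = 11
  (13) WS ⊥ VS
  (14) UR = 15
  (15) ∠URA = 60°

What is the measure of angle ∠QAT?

From the given relations: AQ = TV = 10.
Step 1: By the law of cosines on triangle AQT: AT² = 10² + 10² − 2·10·10·cos(150°) = 373.21, so AT ≈ 19.32.
Step 2: By the inverse law of cosines on triangle QAT: cos(∠QAT) = (10² + 19.32² − 10²) / (2·10·19.32) = 373.21/386.37 = 0.9659, so ∠QAT = 15°.

Therefore, the measure of angle ∠QAT = 15°.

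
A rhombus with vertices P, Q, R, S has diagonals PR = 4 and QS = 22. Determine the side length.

Half-diagonals are 2 and 11. side = sqrt(2^2 + 11^2) = sqrt(125) = 5*sqrt(5)

5*sqrt(5)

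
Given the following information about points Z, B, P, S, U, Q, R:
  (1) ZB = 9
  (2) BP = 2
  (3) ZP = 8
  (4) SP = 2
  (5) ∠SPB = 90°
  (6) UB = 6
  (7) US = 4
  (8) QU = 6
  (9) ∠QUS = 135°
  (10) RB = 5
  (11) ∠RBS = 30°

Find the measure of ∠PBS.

Step 1: By the law of cosines on triangle BPS: BS² = 2² + 2² − 2·2·2·cos(90°) = 8, so BS = 2·√2.
Step 2: By the inverse law of cosines on triangle PBS: cos(∠PBS) = (2² + (2·√2)² − 2²) / (2·2·2·√2) = 8/11.31 = 0.7071, so ∠PBS = 45°.

Therefore, the measure of angle ∠PBS = 45°.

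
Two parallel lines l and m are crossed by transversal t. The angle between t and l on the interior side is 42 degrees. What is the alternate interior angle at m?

Alternate interior angles lie on opposite sides of the transversal, between the parallel lines.
By the alternate interior angle theorem, they are equal: 42 degrees.

42 degrees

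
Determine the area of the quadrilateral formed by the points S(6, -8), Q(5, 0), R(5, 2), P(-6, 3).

Shoelace: sum of cross terms = 107, Area = (1/2)|107| = 107/2

107/2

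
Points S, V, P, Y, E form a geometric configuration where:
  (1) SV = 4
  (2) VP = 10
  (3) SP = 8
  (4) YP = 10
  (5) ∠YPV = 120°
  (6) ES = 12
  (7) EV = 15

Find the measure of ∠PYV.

Step 1: By the law of cosines on triangle YPV: YV² = 10² + 10² − 2·10·10·cos(120°) = 300, so YV = 10·√3.
Step 2: By the inverse law of cosines on triangle PYV: cos(∠PYV) = (10² + (10·√3)² − 10²) / (2·10·10·√3) = 300/346.41 = 0.866, so ∠PYV = 30°.

Therefore, the measure of angle ∠PYV = 30°.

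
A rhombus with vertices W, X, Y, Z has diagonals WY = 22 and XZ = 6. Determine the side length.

The diagonals of a rhombus bisect each other at right angles.
Half-diagonals: 22/2 = 11 and 6/2 = 3
side = sqrt(11^2 + 3^2)
side = sqrt(121 + 9)
side = sqrt(130)

sqrt(130)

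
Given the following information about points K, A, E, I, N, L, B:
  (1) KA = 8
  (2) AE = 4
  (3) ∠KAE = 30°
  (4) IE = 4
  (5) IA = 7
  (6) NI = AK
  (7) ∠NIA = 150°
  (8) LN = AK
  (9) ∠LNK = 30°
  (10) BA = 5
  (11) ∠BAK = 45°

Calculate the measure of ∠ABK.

Step 1: By the law of cosines on triangle BAK: BK² = 5² + 8² − 2·5·8·cos(45°) = 32.43, so BK ≈ 5.69.
Step 2: By the inverse law of cosines on triangle ABK: cos(∠ABK) = (5² + 5.69² − 8²) / (2·5·5.69) = -6.57/56.95 = -0.1153, so ∠ABK = 96.62°.

Therefore, the measure of angle ∠ABK = 96.62°.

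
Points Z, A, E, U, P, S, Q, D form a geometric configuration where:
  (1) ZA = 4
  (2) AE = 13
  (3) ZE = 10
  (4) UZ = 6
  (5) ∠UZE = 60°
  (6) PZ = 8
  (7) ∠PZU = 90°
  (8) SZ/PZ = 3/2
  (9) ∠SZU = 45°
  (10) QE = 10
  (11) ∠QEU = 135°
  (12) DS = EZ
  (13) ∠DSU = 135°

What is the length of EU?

Step 1: By the law of cosines on triangle EZU: EU² = 10² + 6² − 2·10·6·cos(60°) = 76, so EU = 2·√19.

Therefore, the length of EU = 2·√19.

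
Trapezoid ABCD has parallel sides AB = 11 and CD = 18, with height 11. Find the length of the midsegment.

The midsegment (median) of a trapezoid connects the midpoints of the non-parallel sides.
Its length is the average of the two bases: (11 + 18) / 2 = 29/2.

29/2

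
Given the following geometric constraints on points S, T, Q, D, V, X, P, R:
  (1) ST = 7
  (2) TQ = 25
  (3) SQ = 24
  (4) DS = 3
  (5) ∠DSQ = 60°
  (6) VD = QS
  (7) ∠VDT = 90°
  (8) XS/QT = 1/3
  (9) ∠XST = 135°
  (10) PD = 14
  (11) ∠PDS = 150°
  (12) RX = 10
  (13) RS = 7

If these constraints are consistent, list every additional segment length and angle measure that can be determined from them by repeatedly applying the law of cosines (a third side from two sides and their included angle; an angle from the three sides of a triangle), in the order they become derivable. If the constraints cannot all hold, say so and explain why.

The constraints are consistent. Derivable facts, in order:
After 1 step:
- QD = 3·√57
- SP ≈ 16.67
- TX ≈ 14.18
- ∠QST = 90°
- ∠QTS = 73.74°
- ∠RSX = 80.9°
- ∠RXS = 43.72°
- ∠SQT = 16.26°
- ∠SRX = 55.37°
After 2 steps:
- ∠DPS = 5.16°
- ∠DQS = 6.59°
- ∠DSP = 24.84°
- ∠QDS = 113.41°
- ∠STX = 24.56°
- ∠SXT = 20.44°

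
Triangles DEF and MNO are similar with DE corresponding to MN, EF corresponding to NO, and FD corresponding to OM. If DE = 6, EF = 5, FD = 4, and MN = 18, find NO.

Since the triangles are similar, the ratio of corresponding sides is constant.
Scale factor k = MN / DE = 18 / 6 = 3
NO = k * EF = 3 * 5 = 15

15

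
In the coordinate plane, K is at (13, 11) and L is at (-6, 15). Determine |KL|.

The horizontal distance is |-6 - 13| = 19 and the vertical distance is |15 - 11| = 4.
By the Pythagorean theorem, d = sqrt(19^2 + 4^2) = sqrt(377).

sqrt(377)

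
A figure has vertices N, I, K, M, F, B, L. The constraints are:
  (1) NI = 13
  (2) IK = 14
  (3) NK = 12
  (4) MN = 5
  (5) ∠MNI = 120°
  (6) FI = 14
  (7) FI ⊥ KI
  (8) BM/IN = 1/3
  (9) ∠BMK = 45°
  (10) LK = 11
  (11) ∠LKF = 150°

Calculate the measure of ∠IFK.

Step 1: By the law of cosines on triangle FIK: FK² = 14² + 14² − 2·14·14·cos(90°) = 392, so FK = 14·√2.
Step 2: By the inverse law of cosines on triangle IFK: cos(∠IFK) = (14² + (14·√2)² − 14²) / (2·14·14·√2) = 392/554.37 = 0.7071, so ∠IFK = 45°.

Therefore, the measure of angle ∠IFK = 45°.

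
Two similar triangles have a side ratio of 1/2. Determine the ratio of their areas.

The ratio of areas of similar triangles equals the square of the side ratio.
Side ratio = 1:2
Area ratio = (1/2)^2 = 1/4 = 1:4

1:4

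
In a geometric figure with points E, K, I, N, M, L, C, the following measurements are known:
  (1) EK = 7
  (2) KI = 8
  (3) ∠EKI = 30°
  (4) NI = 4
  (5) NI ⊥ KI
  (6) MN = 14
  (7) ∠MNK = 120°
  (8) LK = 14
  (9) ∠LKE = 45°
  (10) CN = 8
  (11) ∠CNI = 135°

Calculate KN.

Step 1: By the law of cosines on triangle KIN: KN² = 8² + 4² − 2·8·4·cos(90°) = 80, so KN = 4·√5.

Therefore, the length of KN = 4·√5.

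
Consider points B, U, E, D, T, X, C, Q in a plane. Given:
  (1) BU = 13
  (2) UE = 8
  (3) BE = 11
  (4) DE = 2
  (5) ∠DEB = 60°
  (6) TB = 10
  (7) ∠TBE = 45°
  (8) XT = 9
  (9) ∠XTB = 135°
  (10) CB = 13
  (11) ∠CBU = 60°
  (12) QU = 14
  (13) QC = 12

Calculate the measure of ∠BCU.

Step 1: By the law of cosines on triangle CBU: CU² = 13² + 13² − 2·13·13·cos(60°) = 169, so CU = 13.
Step 2: By the inverse law of cosines on triangle BCU: cos(∠BCU) = (13² + 13² − 13²) / (2·13·13) = 169/338 = 0.5, so ∠BCU = 60°.

Therefore, the measure of angle ∠BCU = 60°.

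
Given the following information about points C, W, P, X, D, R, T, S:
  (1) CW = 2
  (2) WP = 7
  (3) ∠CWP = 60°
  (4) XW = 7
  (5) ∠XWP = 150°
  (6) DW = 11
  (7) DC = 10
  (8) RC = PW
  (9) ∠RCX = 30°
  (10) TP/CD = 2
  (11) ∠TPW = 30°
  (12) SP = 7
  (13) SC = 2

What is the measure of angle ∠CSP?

Step 1: By the law of cosines on triangle CWP: CP² = 2² + 7² − 2·2·7·cos(60°) = 39, so CP = √39.
Step 2: By the inverse law of cosines on triangle CSP: cos(∠CSP) = (2² + 7² − √39²) / (2·2·7) = 14/28 = 0.5, so ∠CSP = 60°.

Therefore, the measure of angle ∠CSP = 60°.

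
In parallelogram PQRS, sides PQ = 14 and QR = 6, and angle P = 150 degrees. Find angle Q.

Opposite sides of a parallelogram are parallel, so consecutive angles form co-interior angles on a transversal.
Co-interior angles sum to 180°, giving angle Q = 180 - 150 = 30 degrees.

30 degrees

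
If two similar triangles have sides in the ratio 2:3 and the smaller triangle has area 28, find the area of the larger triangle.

Area ratio = (2/3)^2 = 4/9. Area of the larger triangle = 28 * 9/4 = 63.

63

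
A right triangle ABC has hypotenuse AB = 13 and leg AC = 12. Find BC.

BC = sqrt(13^2 - 12^2) = sqrt(25) = 5

5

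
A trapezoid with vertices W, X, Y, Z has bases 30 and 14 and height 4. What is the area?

Area = (30 + 14) * 4 / 2 = 176 / 2 = 88

88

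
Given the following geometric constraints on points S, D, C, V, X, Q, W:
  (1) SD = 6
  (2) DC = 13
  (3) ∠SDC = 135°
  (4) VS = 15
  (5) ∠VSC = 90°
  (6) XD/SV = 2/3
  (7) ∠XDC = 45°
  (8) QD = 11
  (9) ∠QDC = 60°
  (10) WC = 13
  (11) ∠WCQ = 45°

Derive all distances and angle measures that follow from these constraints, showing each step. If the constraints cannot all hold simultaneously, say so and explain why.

The constraints are consistent.

From the given relations:
  XD = 2/3·SV = 2/3·15 = 10

Step 1: From SD = 6, DC = 13, and ∠SDC = 135°, by the law of cosines:
  SC² = SD² + DC² - 2·SD·DC·cos(135°) = 36 + 169 + 110.3 = 315.3
  SC ≈ 17.76

Step 2: From CD = 13, DX = 10, and ∠CDX = 45°, by the law of cosines:
  CX² = CD² + DX² - 2·CD·DX·cos(45°) = 169 + 100 - 183.8 = 85.15
  CX ≈ 9.23

Step 3: From CD = 13, DQ = 11, and ∠CDQ = 60°, by the law of cosines:
  CQ² = CD² + DQ² - 2·CD·DQ·cos(60°) = 169 + 121 - 143 = 147
  CQ = 7·√3

Step 4: From CS = 17.76, SV = 15, and ∠CSV = 90°, by the law of cosines:
  CV² = CS² + SV² - 2·CS·SV·cos(90°) = 315.3 + 225 - 0 = 540.3
  CV ≈ 23.24

Step 5: From QC = 7·√3, CW = 13, and ∠QCW = 45°, by the law of cosines:
  QW² = QC² + CW² - 2·QC·CW·cos(45°) = 147 + 169 - 222.9 = 93.1
  QW ≈ 9.65

Step 6: From SC = 17.76, SD = 6, CD = 13, by the inverse law of cosines:
  cos(∠CSD) = (SC² + SD² - CD²) / (2·SC·SD)
  ∠CSD = 31.18°

Step 7: From CD = 13, CQ = 7·√3, DQ = 11, by the inverse law of cosines:
  cos(∠DCQ) = (CD² + CQ² - DQ²) / (2·CD·CQ)
  ∠DCQ = 51.79°

Step 8: From CD = 13, CS = 17.76, DS = 6, by the inverse law of cosines:
  cos(∠DCS) = (CD² + CS² - DS²) / (2·CD·CS)
  ∠DCS = 13.82°

Step 9: From CD = 13, CX = 9.23, DX = 10, by the inverse law of cosines:
  cos(∠DCX) = (CD² + CX² - DX²) / (2·CD·CX)
  ∠DCX = 50.02°

Step 10: From XC = 9.23, XD = 10, CD = 13, by the inverse law of cosines:
  cos(∠CXD) = (XC² + XD² - CD²) / (2·XC·XD)
  ∠CXD = 84.98°

Step 11: From QC = 7·√3, QD = 11, CD = 13, by the inverse law of cosines:
  cos(∠CQD) = (QC² + QD² - CD²) / (2·QC·QD)
  ∠CQD = 68.21°

Step 12: From CS = 17.76, CV = 23.24, SV = 15, by the inverse law of cosines:
  cos(∠SCV) = (CS² + CV² - SV²) / (2·CS·CV)
  ∠SCV = 40.19°

Step 13: From VC = 23.24, VS = 15, CS = 17.76, by the inverse law of cosines:
  cos(∠CVS) = (VC² + VS² - CS²) / (2·VC·VS)
  ∠CVS = 49.81°

Step 14: From QC = 7·√3, QW = 9.65, CW = 13, by the inverse law of cosines:
  cos(∠CQW) = (QC² + QW² - CW²) / (2·QC·QW)
  ∠CQW = 72.31°

Step 15: From WC = 13, WQ = 9.65, CQ = 7·√3, by the inverse law of cosines:
  cos(∠CWQ) = (WC² + WQ² - CQ²) / (2·WC·WQ)
  ∠CWQ = 62.69°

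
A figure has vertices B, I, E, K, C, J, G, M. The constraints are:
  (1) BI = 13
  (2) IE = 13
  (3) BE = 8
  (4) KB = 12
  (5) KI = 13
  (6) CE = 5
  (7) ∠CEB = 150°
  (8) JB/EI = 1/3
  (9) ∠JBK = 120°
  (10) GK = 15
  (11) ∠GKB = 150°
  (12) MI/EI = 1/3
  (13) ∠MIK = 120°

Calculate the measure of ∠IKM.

From the given relations: MI = 1/3·EI = 1/3·13 ≈ 4.33.
Step 1: By the law of cosines on triangle KIM: KM² = 13² + 4.33² − 2·13·4.33·cos(120°) = 244.11, so KM ≈ 15.62.
Step 2: By the inverse law of cosines on triangle IKM: cos(∠IKM) = (13² + 15.62² − 4.33²) / (2·13·15.62) = 394.33/406.23 = 0.9707, so ∠IKM = 13.9°.

Therefore, the measure of angle ∠IKM = 13.9°.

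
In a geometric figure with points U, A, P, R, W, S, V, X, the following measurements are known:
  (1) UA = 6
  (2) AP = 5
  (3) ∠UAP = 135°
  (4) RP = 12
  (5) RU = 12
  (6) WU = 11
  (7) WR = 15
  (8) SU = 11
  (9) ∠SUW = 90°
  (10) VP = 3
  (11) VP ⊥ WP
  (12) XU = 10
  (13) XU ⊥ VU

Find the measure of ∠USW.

Step 1: By the law of cosines on triangle SUW: SW² = 11² + 11² − 2·11·11·cos(90°) = 242, so SW = 11·√2.
Step 2: By the inverse law of cosines on triangle USW: cos(∠USW) = (11² + (11·√2)² − 11²) / (2·11·11·√2) = 242/342.24 = 0.7071, so ∠USW = 45°.

Therefore, the measure of angle ∠USW = 45°.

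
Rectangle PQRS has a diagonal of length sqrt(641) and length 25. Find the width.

The diagonal of a rectangle forms a right triangle with the two sides.
Rearranging the Pythagorean theorem: missing side = sqrt(d^2 - known^2).
= sqrt(641 - 625) = sqrt(16) = 4.

4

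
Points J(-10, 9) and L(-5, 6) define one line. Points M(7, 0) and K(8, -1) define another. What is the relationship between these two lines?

Slope of line 1: m1 = (6 - 9)/(-5 - -10) = -3/5 = -3/5
Slope of line 2: m2 = (-1 - 0)/(8 - 7) = -1/1 = -1
m1 != m2 and m1*m2 = 3/5 != -1. Neither.

Neither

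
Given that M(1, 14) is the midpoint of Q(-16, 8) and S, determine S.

Using the midpoint formula: M = ((x1 + x2)/2, (y1 + y2)/2)
We know M = (1, 14) and Q = (-16, 8)
For x: 1 = (-16 + x2)/2, so x2 = 2*1 - -16 = 18
For y: 14 = (8 + y2)/2, so y2 = 2*14 - 8 = 20
S = (18, 20)

(18, 20)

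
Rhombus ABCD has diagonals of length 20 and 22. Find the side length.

Half-diagonals are 10 and 11. side = sqrt(10^2 + 11^2) = sqrt(221)

sqrt(221)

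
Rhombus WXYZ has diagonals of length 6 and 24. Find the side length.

Half-diagonals are 3 and 12. side = sqrt(3^2 + 12^2) = sqrt(153) = 3*sqrt(17)

3*sqrt(17)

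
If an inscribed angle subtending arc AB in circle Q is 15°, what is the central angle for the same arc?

Central angle = 2 × 15° = 30° (inscribed angle theorem).

30°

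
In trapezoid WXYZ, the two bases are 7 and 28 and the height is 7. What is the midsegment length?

The midsegment (median) of a trapezoid connects the midpoints of the non-parallel sides.
Its length is the average of the two bases: (7 + 28) / 2 = 35/2.

35/2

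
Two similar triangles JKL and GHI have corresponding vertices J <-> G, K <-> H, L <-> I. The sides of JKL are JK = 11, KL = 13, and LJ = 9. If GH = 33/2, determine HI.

k = 33/2/11 = 3/2. HI = 3/2 * 13 = 39/2.

39/2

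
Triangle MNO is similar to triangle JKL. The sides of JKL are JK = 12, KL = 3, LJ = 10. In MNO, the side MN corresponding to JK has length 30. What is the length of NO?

Similar triangles have proportional sides. Setting up the proportion:
MN / JK = NO / KL
30 / 12 = NO / 3
NO = 3 * 30 / 12 = 15/2.

15/2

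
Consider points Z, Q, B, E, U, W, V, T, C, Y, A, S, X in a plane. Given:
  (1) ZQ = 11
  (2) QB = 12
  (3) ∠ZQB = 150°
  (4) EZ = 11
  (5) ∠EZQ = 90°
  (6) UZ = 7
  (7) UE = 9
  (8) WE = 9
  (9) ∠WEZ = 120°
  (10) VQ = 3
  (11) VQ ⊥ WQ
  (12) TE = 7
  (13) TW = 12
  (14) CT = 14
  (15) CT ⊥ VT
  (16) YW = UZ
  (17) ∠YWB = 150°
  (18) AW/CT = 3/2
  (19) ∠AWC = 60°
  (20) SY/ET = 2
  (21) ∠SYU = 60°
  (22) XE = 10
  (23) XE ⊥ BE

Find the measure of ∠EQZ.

Step 1: By the law of cosines on triangle QZE: QE² = 11² + 11² − 2·11·11·cos(90°) = 242, so QE = 11·√2.
Step 2: By the inverse law of cosines on triangle EQZ: cos(∠EQZ) = ((11·√2)² + 11² − 11²) / (2·11·√2·11) = 242/342.24 = 0.7071, so ∠EQZ = 45°.

Therefore, the measure of angle ∠EQZ = 45°.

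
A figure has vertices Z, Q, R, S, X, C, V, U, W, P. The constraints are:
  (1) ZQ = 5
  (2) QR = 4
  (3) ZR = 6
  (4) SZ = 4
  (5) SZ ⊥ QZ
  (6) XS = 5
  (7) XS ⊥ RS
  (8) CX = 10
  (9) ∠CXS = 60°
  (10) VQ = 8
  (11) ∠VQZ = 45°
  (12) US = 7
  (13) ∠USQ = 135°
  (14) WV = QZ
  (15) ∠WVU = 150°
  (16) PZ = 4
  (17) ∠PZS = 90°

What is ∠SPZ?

Step 1: By the law of cosines on triangle PZS: PS² = 4² + 4² − 2·4·4·cos(90°) = 32, so PS = 4·√2.
Step 2: By the inverse law of cosines on triangle SPZ: cos(∠SPZ) = ((4·√2)² + 4² − 4²) / (2·4·√2·4) = 32/45.25 = 0.7071, so ∠SPZ = 45°.

Therefore, the measure of angle ∠SPZ = 45°.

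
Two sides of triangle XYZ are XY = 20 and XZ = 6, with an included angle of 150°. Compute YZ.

Law of cosines: YZ^2 = 20^2 + 6^2 - 2(20)(6)cos(150°) = 120*sqrt(3) + 436, so YZ = 2*sqrt(30*sqrt(3) + 109).

2*sqrt(30*sqrt(3) + 109)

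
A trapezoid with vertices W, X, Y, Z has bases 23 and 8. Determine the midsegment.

midsegment = (23 + 8) / 2 = 31 / 2 = 31/2

31/2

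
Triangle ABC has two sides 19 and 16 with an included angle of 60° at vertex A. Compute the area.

Area = (1/2) * AB * AC * sin(A)
Area = (1/2) * 19 * 16 * sin(60°)
Area = (1/2) * 19 * 16 * sqrt(3)/2
Area = 76*sqrt(3)

76*sqrt(3)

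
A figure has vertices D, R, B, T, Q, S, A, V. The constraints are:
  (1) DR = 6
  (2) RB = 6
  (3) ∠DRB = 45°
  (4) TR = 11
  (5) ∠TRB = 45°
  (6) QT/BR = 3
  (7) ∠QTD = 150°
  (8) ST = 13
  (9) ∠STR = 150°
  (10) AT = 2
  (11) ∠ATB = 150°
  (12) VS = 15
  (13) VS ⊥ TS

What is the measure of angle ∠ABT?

Step 1: By the law of cosines on triangle BRT: BT² = 6² + 11² − 2·6·11·cos(45°) = 63.66, so BT ≈ 7.98.
Step 2: By the law of cosines on triangle BTA: BA² = 7.98² + 2² − 2·7.98·2·cos(150°) = 95.3, so BA ≈ 9.76.
Step 3: By the inverse law of cosines on triangle ABT: cos(∠ABT) = (9.76² + 7.98² − 2²) / (2·9.76·7.98) = 154.96/155.78 = 0.9947, so ∠ABT = 5.88°.

Therefore, the measure of angle ∠ABT = 5.88°.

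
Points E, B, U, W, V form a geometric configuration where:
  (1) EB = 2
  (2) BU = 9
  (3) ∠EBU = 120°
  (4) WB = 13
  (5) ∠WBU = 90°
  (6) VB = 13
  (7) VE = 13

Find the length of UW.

Step 1: By the law of cosines on triangle UBW: UW² = 9² + 13² − 2·9·13·cos(90°) = 250, so UW = 5·√10.

Therefore, the length of UW = 5·√10.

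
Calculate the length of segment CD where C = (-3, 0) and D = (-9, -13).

d = sqrt((-6)^2 + (-13)^2) = sqrt(205)

sqrt(205)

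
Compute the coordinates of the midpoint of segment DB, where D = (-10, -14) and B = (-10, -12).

The midpoint is the average of the coordinates:
x: (-10 + -10)/2 = -10
y: (-14 + -12)/2 = -13
Midpoint = (-10, -13)

(-10, -13)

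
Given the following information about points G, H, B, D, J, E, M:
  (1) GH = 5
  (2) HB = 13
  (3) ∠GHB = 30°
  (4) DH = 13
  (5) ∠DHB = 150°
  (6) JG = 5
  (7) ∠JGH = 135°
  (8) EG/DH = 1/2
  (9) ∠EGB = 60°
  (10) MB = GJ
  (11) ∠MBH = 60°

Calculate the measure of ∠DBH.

Step 1: By the law of cosines on triangle BHD: BD² = 13² + 13² − 2·13·13·cos(150°) = 630.72, so BD ≈ 25.11.
Step 2: By the inverse law of cosines on triangle DBH: cos(∠DBH) = (25.11² + 13² − 13²) / (2·25.11·13) = 630.72/652.97 = 0.9659, so ∠DBH = 15°.

Therefore, the measure of angle ∠DBH = 15°.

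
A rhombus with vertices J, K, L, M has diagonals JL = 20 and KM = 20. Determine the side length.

Half-diagonals are 10 and 10. side = sqrt(10^2 + 10^2) = sqrt(200) = 10*sqrt(2)

10*sqrt(2)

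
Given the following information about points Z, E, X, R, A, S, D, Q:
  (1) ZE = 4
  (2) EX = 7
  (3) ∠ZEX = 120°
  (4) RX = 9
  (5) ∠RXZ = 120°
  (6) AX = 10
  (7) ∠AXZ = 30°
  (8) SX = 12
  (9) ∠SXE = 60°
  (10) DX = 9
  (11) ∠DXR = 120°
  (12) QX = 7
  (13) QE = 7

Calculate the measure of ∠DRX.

Step 1: By the law of cosines on triangle RXD: RD² = 9² + 9² − 2·9·9·cos(120°) = 243, so RD = 9·√3.
Step 2: By the inverse law of cosines on triangle DRX: cos(∠DRX) = ((9·√3)² + 9² − 9²) / (2·9·√3·9) = 243/280.59 = 0.866, so ∠DRX = 30°.

Therefore, the measure of angle ∠DRX = 30°.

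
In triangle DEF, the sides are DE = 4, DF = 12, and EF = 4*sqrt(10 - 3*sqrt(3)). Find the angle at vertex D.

By the inverse law of cosines: cos(D) = (DE² + DF² - EF²) / (2 × DE × DF)
cos(D) = (4² + 12² - (4*sqrt(10 - 3*sqrt(3)))²) / (2 × 4 × 12)
cos(D) = (16 + 144 - (160 - 48*sqrt(3))) / 96
cos(D) = sqrt(3)/2
D = arccos(sqrt(3)/2) = 30°

30°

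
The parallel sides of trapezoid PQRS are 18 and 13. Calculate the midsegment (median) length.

The midsegment of a trapezoid = (base1 + base2) / 2
midsegment = (18 + 13) / 2
midsegment = 31 / 2
midsegment = 31/2

31/2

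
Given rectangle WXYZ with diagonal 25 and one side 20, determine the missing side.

Using the Pythagorean theorem: d^2 = a^2 + b^2
b^2 = d^2 - a^2
b^2 = 625 - 400
b^2 = 225
b = sqrt(225) = 15

15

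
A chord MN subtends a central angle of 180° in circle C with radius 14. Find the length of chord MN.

Chord length = 2r sin(θ/2)
= 2 × 14 × sin(180°/2)
= 2 × 14 × sin(90°)
= 28

28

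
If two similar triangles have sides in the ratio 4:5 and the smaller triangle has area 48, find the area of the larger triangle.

Area ratio = (4/5)^2 = 16/25. Area of the larger triangle = 48 * 25/16 = 75.

75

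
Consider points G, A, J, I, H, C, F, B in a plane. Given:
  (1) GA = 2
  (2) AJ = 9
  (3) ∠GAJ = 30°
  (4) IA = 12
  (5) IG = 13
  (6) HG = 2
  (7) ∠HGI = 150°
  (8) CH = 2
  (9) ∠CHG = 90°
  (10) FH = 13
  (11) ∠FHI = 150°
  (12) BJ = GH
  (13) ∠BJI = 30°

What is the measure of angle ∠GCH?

Step 1: By the law of cosines on triangle CHG: CG² = 2² + 2² − 2·2·2·cos(90°) = 8, so CG = 2·√2.
Step 2: By the inverse law of cosines on triangle GCH: cos(∠GCH) = ((2·√2)² + 2² − 2²) / (2·2·√2·2) = 8/11.31 = 0.7071, so ∠GCH = 45°.

Therefore, the measure of angle ∠GCH = 45°.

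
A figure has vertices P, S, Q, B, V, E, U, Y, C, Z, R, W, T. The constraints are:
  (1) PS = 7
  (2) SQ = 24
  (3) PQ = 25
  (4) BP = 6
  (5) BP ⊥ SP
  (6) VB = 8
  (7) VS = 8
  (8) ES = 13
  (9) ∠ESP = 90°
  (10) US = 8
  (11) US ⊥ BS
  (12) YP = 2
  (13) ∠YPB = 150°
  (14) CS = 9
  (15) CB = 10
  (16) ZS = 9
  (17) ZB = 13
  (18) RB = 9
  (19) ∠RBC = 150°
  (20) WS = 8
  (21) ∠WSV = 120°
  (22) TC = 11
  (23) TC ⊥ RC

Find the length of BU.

Step 1: By the law of cosines on triangle BPS: BS² = 6² + 7² − 2·6·7·cos(90°) = 85, so BS = √85.
Step 2: By the law of cosines on triangle BSU: BU² = √85² + 8² − 2·√85·8·cos(90°) = 149, so BU = √149.

Therefore, the length of BU = √149.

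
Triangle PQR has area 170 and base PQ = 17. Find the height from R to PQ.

height = 2 * 170 / 17 = 20

20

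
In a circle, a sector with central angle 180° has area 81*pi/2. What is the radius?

The sector covers 180°/360° = 1/2 of the full circle.
Full circle area = 81*pi/2 / 1/2 = 81*pi.
Since full area = πr², we get r² = 81*pi/π = 81, so r = 9.

9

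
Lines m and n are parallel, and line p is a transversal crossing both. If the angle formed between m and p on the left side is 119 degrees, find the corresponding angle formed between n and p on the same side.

When a transversal crosses parallel lines, angles in the same position at each intersection are called corresponding angles.
These are always equal, so the answer is 119 degrees.

119 degrees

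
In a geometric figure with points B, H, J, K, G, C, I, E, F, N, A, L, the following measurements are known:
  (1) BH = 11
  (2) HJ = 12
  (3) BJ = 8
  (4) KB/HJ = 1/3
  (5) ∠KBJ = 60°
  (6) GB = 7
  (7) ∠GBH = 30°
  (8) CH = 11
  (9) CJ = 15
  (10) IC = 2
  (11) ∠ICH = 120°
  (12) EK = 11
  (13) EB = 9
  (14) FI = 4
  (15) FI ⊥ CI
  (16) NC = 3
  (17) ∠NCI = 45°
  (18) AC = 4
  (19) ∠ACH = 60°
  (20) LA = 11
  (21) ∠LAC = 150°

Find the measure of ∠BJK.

From the given relations: KB = 1/3·HJ = 1/3·12 = 4.
Step 1: By the law of cosines on triangle JBK: JK² = 8² + 4² − 2·8·4·cos(60°) = 48, so JK = 4·√3.
Step 2: By the inverse law of cosines on triangle BJK: cos(∠BJK) = (8² + (4·√3)² − 4²) / (2·8·4·√3) = 96/110.85 = 0.866, so ∠BJK = 30°.

Therefore, the measure of angle ∠BJK = 30°.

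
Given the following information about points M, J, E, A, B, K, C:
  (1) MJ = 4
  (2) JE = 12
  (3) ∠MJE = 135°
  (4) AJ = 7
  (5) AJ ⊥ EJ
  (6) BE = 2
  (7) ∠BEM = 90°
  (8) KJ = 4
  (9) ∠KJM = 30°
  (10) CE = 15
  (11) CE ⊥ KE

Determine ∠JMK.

Step 1: By the law of cosines on triangle MJK: MK² = 4² + 4² − 2·4·4·cos(30°) = 4.29, so MK ≈ 2.07.
Step 2: By the inverse law of cosines on triangle JMK: cos(∠JMK) = (4² + 2.07² − 4²) / (2·4·2.07) = 4.29/16.56 = 0.2588, so ∠JMK = 75°.

Therefore, the measure of angle ∠JMK = 75°.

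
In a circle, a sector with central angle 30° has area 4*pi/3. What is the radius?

r² = 360 × 4*pi/3 / (π × 30) = 16, so r = 4.

4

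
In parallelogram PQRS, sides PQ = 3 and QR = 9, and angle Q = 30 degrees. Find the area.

The area of a parallelogram equals the product of two adjacent sides times the sine of the included angle.
This is because the height equals 9 * sin(30°) = 9/2.
Area = 3 * 9/2 = 27/2

27/2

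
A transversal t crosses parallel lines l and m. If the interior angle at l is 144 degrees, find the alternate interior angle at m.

Alternate interior angles are equal: 144 degrees.

144 degrees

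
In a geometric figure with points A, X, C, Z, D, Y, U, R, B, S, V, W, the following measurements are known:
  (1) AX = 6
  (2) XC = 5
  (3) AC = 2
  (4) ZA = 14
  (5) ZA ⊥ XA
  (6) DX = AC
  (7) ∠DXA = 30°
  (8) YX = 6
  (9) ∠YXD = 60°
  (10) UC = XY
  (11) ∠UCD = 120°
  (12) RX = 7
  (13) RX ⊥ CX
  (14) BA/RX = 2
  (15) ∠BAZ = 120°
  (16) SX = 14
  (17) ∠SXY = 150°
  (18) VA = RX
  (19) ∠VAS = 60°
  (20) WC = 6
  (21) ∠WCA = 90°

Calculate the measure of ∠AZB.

From the given relations: BA = 2·RX = 2·7 = 14.
Step 1: By the law of cosines on triangle ZAB: ZB² = 14² + 14² − 2·14·14·cos(120°) = 588, so ZB = 14·√3.
Step 2: By the inverse law of cosines on triangle AZB: cos(∠AZB) = (14² + (14·√3)² − 14²) / (2·14·14·√3) = 588/678.96 = 0.866, so ∠AZB = 30°.

Therefore, the measure of angle ∠AZB = 30°.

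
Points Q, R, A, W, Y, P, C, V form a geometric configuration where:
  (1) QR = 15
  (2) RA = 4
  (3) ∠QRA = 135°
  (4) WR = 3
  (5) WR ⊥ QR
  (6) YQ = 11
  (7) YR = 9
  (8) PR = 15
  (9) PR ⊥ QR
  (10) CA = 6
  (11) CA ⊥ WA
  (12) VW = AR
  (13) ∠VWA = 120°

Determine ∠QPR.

Step 1: By the law of cosines on triangle PRQ: PQ² = 15² + 15² − 2·15·15·cos(90°) = 450, so PQ = 15·√2.
Step 2: By the inverse law of cosines on triangle QPR: cos(∠QPR) = ((15·√2)² + 15² − 15²) / (2·15·√2·15) = 450/636.4 = 0.7071, so ∠QPR = 45°.

Therefore, the measure of angle ∠QPR = 45°.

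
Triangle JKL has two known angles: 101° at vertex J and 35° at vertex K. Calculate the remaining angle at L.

Let angle L = x. Then 101 + 35 + x = 180.
x = 180 - 136 = 44 degrees.

44 degrees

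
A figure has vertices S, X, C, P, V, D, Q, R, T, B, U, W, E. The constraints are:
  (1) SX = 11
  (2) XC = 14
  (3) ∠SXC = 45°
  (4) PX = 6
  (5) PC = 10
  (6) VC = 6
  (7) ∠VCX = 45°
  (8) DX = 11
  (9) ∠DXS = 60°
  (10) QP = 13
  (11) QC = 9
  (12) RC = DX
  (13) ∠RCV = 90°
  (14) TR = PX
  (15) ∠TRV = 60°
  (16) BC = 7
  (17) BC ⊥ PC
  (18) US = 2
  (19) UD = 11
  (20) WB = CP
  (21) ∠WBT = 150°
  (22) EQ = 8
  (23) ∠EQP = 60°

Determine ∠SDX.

Step 1: By the law of cosines on triangle DXS: DS² = 11² + 11² − 2·11·11·cos(60°) = 121, so DS = 11.
Step 2: By the inverse law of cosines on triangle SDX: cos(∠SDX) = (11² + 11² − 11²) / (2·11·11) = 121/242 = 0.5, so ∠SDX = 60°.

Therefore, the measure of angle ∠SDX = 60°.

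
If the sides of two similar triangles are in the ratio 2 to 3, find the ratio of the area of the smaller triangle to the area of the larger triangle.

Area ratio = (side ratio)^2 = (2/3)^2 = 4:9.

4:9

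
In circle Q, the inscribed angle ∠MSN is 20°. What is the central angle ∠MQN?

The inscribed angle theorem states that a central angle is always twice any inscribed angle that subtends the same arc.
Since the inscribed angle is 20°, the central angle = 2 × 20° = 40°.

40°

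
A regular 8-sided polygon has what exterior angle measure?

Each exterior angle of a regular n-gon is 360 / n.
For n = 8: 360 / 8 = 45 degrees.

45 degrees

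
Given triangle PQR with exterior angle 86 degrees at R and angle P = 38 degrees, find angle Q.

The exterior angle theorem states that an exterior angle equals the sum of the two non-adjacent interior angles.
So 86 = 38 + angle Q, which gives angle Q = 86 - 38 = 48 degrees.

48 degrees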